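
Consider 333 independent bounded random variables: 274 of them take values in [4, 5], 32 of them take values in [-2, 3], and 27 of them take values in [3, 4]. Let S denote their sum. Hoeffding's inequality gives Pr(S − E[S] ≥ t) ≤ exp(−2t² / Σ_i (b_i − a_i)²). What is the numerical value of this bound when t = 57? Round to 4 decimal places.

Σ(b_i − a_i)² = 274·1² + 32·5² + 27·1² = 1101.
Exponent = 2·57² / 1101 = 5.90191.
Bound = exp(−5.90191) = 0.00273.

0.0027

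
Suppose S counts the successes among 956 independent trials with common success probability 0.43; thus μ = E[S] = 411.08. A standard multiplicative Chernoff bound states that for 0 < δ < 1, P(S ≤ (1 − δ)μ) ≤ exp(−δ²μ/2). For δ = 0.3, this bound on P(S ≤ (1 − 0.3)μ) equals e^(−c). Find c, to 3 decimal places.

18.499

c = δ²μ/2 = 0.3²·411.08/2 = 18.4986.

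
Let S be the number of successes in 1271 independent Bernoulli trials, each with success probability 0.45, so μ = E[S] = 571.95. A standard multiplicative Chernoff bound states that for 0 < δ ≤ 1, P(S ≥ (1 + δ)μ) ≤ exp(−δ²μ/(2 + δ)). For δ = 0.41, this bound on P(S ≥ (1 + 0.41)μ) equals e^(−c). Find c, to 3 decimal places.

39.894

c = δ²μ/(2 + δ) = 0.41²·571.95/(2 + 0.41) = 39.8941.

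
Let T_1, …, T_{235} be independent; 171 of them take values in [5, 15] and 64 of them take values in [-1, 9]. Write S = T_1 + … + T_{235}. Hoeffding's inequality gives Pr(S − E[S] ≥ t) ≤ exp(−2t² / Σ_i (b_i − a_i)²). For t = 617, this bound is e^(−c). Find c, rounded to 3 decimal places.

32.399

Σ(b_i − a_i)² = 171·10² + 64·10² = 23500.
c = 2t² / 23500 = 2·617² / 23500 = 32.3991.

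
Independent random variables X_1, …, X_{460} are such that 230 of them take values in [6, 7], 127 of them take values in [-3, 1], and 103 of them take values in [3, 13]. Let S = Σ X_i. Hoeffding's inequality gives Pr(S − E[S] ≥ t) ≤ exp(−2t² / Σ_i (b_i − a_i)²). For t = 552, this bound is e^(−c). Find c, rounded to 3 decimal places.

48.512

Σ(b_i − a_i)² = 230·1² + 127·4² + 103·10² = 12562.
c = 2t² / 12562 = 2·552² / 12562 = 48.5120.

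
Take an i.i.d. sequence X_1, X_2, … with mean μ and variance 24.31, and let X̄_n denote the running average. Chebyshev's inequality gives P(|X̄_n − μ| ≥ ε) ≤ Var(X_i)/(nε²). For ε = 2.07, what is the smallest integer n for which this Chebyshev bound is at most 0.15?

Require 24.31/(n·2.07²) ≤ 0.15, i.e. n ≥ 24.31/(0.15·2.07²) = 37.823.
The smallest integer n is 38.

38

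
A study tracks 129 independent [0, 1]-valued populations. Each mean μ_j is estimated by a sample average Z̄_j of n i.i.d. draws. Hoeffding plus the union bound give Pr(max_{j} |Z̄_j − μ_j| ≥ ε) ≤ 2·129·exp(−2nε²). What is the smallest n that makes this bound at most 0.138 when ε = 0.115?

Need 2·129·exp(−2nε²) ≤ 0.138, i.e. exp(−2nε²) ≤ 0.138/258.
So 2nε² ≥ ln(258/0.138) = 7.533461.
Hence n ≥ 7.533461/(2·0.115²) = 284.819.
The smallest integer n is 285.

285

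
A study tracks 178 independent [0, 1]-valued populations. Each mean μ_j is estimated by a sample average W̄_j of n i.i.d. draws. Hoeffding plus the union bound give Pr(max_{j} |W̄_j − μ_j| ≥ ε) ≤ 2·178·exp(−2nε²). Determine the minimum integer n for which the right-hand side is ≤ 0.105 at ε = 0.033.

Need 2·178·exp(−2nε²) ≤ 0.105, i.e. exp(−2nε²) ≤ 0.105/356.
So 2nε² ≥ ln(356/0.105) = 8.128726.
Hence n ≥ 8.128726/(2·0.033²) = 3732.197.
The smallest integer n is 3733.

3733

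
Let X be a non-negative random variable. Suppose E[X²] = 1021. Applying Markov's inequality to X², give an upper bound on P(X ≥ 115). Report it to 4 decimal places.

0.0772

Since X ≥ 0, the event {X ≥ 115} is the same as {X² ≥ 13225}.
Markov's inequality applied to X² gives P(X² ≥ 13225) ≤ E[X²]/13225 = 1021/13225 = 0.0772.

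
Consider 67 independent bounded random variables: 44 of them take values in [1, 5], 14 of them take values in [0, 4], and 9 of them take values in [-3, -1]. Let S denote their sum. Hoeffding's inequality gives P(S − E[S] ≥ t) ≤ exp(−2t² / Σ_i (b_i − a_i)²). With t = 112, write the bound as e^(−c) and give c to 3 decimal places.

Σ(b_i − a_i)² = 44·4² + 14·4² + 9·2² = 964.
c = 2t² / 964 = 2·112² / 964 = 26.0249.

26.025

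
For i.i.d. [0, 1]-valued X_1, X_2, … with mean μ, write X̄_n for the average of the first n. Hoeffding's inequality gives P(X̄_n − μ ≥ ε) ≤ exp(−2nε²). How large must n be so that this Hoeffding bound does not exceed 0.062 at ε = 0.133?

Require exp(−2nε²) ≤ 0.062, i.e. 2nε² ≥ ln(1/0.062) = 2.780621.
So n ≥ 2.780621 / (2·0.133²) = 78.597.
The smallest integer n is 79.

79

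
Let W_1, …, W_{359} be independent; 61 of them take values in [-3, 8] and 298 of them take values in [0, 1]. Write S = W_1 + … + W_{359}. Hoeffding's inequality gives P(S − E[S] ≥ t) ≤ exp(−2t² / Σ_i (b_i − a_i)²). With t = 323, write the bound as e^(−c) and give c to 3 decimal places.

Σ(b_i − a_i)² = 61·11² + 298·1² = 7679.
c = 2t² / 7679 = 2·323² / 7679 = 27.1725.

27.173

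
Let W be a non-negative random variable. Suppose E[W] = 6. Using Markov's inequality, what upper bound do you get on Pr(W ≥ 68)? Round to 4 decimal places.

0.0882

Markov's inequality: for a non-negative random variable, Pr(W ≥ a) ≤ E[W]/a.
Here E[W] = 6 and a = 68, so the bound is 6/68 = 0.0882.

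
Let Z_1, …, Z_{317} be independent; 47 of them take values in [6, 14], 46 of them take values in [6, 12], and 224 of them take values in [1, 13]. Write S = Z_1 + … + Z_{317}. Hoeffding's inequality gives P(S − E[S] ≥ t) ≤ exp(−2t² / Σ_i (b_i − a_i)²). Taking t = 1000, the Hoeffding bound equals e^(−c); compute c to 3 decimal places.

Σ(b_i − a_i)² = 47·8² + 46·6² + 224·12² = 36920.
c = 2t² / 36920 = 2·1000² / 36920 = 54.1712.

54.171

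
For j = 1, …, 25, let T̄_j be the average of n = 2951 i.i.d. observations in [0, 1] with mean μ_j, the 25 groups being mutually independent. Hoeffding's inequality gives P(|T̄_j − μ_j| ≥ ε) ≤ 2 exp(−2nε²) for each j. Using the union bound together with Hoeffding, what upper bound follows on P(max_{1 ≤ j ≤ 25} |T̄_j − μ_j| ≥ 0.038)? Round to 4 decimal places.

0.0099

Per-experiment Hoeffding bound: 2·exp(−2·2951·0.038²) = 2·exp(−8.52249) = 0.00039789.
Union bound over 25 events: 25·0.00039789 = 0.00995.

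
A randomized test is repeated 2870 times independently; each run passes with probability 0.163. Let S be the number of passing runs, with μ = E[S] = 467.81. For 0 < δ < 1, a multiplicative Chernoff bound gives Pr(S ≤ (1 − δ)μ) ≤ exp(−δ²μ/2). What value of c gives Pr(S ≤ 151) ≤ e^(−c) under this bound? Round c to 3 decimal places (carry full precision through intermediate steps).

Write 151 = (1 − δ)μ, so δ = 1 − 151/467.81 = 0.6772194…
Then the exponent is δ²μ/2 = (μ − 151)²/(2μ) = 107.274937.

107.275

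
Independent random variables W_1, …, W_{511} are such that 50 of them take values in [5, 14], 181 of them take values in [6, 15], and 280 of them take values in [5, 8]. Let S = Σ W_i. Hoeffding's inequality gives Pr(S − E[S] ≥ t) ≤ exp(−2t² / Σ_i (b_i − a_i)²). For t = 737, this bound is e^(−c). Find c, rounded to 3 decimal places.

Σ(b_i − a_i)² = 50·9² + 181·9² + 280·3² = 21231.
c = 2t² / 21231 = 2·737² / 21231 = 51.1675.

51.168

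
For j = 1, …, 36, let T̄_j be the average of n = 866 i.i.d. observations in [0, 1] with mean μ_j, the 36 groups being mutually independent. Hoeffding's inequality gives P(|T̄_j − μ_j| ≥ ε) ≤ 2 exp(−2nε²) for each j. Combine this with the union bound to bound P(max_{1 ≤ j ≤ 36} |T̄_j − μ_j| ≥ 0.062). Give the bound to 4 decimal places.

Per-experiment Hoeffding bound: 2·exp(−2·866·0.062²) = 2·exp(−6.65781) = 0.0025679.
Union bound over 36 events: 36·0.0025679 = 0.09244.

0.0924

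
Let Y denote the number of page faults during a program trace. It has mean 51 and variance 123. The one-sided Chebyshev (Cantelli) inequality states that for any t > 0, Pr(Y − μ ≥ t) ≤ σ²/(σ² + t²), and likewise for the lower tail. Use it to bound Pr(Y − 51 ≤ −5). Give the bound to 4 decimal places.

Here σ² = 123 and t = 5, so σ² + t² = 148.
Cantelli's bound: 123/148 = 0.8311.

0.8311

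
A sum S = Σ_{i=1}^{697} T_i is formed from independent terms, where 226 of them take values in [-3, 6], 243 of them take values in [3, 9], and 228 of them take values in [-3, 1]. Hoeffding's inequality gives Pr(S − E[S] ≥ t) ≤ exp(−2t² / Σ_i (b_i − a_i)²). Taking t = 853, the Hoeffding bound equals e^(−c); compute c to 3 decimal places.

Σ(b_i − a_i)² = 226·9² + 243·6² + 228·4² = 30702.
c = 2t² / 30702 = 2·853² / 30702 = 47.3981.

47.398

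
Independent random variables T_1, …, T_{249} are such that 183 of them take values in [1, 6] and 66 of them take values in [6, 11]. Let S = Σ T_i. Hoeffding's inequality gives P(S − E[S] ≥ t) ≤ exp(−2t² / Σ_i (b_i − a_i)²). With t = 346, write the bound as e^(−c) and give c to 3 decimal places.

38.463

Σ(b_i − a_i)² = 183·5² + 66·5² = 6225.
c = 2t² / 6225 = 2·346² / 6225 = 38.4630.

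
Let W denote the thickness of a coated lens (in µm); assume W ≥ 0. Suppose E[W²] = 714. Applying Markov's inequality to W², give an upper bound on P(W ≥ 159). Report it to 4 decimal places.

0.0282

Since W ≥ 0, the event {W ≥ 159} is the same as {W² ≥ 25281}.
Markov's inequality applied to W² gives P(W² ≥ 25281) ≤ E[W²]/25281 = 714/25281 = 0.0282.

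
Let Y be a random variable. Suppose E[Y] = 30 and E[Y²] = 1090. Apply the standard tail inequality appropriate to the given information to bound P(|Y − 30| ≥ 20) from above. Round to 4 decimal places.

0.4750

The first two moments determine the variance, so Chebyshev's inequality is the sharpest standard bound available.
Var(Y) = E[Y²] − (E[Y])² = 1090 − 900 = 190.
Chebyshev's inequality: P(|Y − μ| ≥ t) ≤ Var(Y)/t² = 190/400 = 0.4750.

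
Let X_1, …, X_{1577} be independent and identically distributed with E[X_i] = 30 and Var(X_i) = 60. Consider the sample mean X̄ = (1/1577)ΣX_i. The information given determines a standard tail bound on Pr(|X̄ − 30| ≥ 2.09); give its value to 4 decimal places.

0.0087

With mean and variance of each term known, Chebyshev's inequality bounds the deviation of the sum (or sample mean).
Var(X̄) = Var(X_i)/n = 60/1577 = 0.038047.
Chebyshev: Pr(|X̄ − 30| ≥ 2.09) ≤ Var(X̄)/(2.09)² = 60/(1577·2.09²) = 0.0087.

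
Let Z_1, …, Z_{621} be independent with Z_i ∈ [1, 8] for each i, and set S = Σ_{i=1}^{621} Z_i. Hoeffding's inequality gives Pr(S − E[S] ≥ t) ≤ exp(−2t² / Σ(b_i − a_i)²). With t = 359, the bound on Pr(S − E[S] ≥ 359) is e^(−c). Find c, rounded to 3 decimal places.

8.471

Σ(b_i − a_i)² = 621·(7)² = 30429.
c = 2t²/30429 = 2·359²/30429 = 8.4709.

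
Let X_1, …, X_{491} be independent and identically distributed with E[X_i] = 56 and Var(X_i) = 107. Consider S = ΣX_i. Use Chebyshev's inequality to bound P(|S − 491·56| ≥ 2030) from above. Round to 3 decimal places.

Var(S) = n·Var(X_i) = 491·107 = 52537.
Chebyshev: P(|S − 491·56| ≥ 2030) ≤ Var(S)/2030² = 52537/4120900 = 0.0127.

0.013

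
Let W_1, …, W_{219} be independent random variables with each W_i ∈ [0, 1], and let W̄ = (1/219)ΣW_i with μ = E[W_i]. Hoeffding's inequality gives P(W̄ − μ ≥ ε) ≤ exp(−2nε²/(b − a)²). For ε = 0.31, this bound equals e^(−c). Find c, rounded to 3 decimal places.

42.092

c = 2nε²/(b − a)² = 2·219·0.31² / 1² = 42.0918.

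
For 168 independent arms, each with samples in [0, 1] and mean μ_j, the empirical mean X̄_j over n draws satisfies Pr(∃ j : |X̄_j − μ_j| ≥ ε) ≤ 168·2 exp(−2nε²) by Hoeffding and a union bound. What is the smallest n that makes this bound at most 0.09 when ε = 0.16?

161

Need 2·168·exp(−2nε²) ≤ 0.09, i.e. exp(−2nε²) ≤ 0.09/336.
So 2nε² ≥ ln(336/0.09) = 8.225057.
Hence n ≥ 8.225057/(2·0.16²) = 160.646.
The smallest integer n is 161.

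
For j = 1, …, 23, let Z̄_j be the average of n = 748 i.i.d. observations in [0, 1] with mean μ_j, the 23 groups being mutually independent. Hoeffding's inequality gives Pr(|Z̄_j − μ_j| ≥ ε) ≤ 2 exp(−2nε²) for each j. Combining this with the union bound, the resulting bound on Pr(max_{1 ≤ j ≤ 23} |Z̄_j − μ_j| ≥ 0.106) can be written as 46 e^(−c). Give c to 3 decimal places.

Union bound over the 23 events: Pr(max_{1 ≤ j ≤ 23} |Z̄_j − μ_j| ≥ 0.106) ≤ 23·2·exp(−2nε²) = 46 exp(−2·748·0.106²).
So c = 2·748·0.106² = 16.8091.

16.809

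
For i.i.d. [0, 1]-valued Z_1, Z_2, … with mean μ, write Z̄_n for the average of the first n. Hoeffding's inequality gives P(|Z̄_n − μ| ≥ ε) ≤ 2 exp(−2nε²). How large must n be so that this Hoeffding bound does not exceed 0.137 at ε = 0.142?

Require 2·exp(−2nε²) ≤ 0.137, i.e. 2nε² ≥ ln(2/0.137) = 2.680922.
So n ≥ 2.680922 / (2·0.142²) = 66.478.
The smallest integer n is 67.

67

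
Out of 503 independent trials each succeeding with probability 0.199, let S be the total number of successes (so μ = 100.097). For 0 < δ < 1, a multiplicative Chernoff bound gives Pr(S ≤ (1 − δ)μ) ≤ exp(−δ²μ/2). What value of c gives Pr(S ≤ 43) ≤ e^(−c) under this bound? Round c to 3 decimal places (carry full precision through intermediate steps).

Write 43 = (1 − δ)μ, so δ = 1 − 43/100.097 = 0.5704167…
Then the exponent is δ²μ/2 = (μ − 43)²/(2μ) = 16.284541.

16.285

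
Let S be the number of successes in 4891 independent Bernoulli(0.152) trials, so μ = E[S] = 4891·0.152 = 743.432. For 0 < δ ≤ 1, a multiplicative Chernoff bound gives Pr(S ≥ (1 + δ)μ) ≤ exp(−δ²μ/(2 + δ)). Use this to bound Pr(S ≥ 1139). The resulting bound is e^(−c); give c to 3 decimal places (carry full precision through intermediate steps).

Write 1139 = (1 + δ)μ, so δ = 1139/743.432 − 1 = 0.5320836…
Then the exponent is δ²μ/(2 + δ) = (1139 − μ)² / (μ·(2 + δ)) = 83.123344.

83.123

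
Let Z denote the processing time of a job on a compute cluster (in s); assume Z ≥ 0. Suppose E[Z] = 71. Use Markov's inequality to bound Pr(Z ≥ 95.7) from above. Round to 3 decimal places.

0.742

Markov's inequality: for a non-negative random variable, Pr(Z ≥ a) ≤ E[Z]/a.
Here E[Z] = 71 and a = 95.7, so the bound is 71/95.7 = 0.7419.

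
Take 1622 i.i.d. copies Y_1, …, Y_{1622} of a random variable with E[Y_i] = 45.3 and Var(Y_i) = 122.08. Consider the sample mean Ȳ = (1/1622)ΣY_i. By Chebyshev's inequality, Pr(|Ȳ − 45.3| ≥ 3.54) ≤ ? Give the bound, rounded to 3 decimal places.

Var(Ȳ) = Var(Y_i)/n = 122.08/1622 = 0.075265.
Chebyshev: Pr(|Ȳ − 45.3| ≥ 3.54) ≤ Var(Ȳ)/(3.54)² = 122.08/(1622·3.54²) = 0.0060.

0.006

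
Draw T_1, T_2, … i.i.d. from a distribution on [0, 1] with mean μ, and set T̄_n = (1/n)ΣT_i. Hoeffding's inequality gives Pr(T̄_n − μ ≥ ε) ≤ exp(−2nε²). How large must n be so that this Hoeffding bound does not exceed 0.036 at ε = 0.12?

116

Require exp(−2nε²) ≤ 0.036, i.e. 2nε² ≥ ln(1/0.036) = 3.324236.
So n ≥ 3.324236 / (2·0.12²) = 115.425.
The smallest integer n is 116.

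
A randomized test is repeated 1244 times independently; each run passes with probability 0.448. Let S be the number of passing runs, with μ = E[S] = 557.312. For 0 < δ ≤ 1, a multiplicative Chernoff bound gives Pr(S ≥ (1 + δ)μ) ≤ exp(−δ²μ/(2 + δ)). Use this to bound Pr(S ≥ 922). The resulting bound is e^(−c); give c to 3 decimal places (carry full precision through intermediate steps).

Write 922 = (1 + δ)μ, so δ = 922/557.312 − 1 = 0.6543695…
Then the exponent is δ²μ/(2 + δ) = (922 − μ)² / (μ·(2 + δ)) = 89.904859.

89.905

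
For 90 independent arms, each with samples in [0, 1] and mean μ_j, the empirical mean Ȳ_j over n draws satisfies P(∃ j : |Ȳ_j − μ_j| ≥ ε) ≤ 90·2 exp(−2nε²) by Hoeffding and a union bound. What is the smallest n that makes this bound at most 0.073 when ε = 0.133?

Need 2·90·exp(−2nε²) ≤ 0.073, i.e. exp(−2nε²) ≤ 0.073/180.
So 2nε² ≥ ln(180/0.073) = 7.810253.
Hence n ≥ 7.810253/(2·0.133²) = 220.766.
The smallest integer n is 221.

221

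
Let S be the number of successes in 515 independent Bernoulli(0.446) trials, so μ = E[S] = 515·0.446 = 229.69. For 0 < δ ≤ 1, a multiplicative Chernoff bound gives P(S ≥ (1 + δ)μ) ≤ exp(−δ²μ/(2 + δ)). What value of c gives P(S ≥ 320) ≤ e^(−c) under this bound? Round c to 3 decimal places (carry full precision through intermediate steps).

14.837

Write 320 = (1 + δ)μ, so δ = 320/229.69 − 1 = 0.3931821…
Then the exponent is δ²μ/(2 + δ) = (320 − μ)² / (μ·(2 + δ)) = 14.837265.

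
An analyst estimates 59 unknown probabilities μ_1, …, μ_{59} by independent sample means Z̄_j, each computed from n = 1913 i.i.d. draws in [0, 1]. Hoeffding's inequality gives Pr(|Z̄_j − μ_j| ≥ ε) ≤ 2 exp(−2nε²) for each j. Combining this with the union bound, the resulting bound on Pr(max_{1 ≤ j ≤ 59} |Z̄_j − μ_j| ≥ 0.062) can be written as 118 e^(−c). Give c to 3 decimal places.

Union bound over the 59 events: Pr(max_{1 ≤ j ≤ 59} |Z̄_j − μ_j| ≥ 0.062) ≤ 59·2·exp(−2nε²) = 118 exp(−2·1913·0.062²).
So c = 2·1913·0.062² = 14.7071.

14.707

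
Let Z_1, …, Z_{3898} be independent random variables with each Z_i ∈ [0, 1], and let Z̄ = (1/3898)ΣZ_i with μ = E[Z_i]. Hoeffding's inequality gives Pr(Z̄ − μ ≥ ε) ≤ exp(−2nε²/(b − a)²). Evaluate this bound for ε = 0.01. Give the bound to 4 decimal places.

Exponent: 2nε²/(b − a)² = 2·3898·0.01² / 1² = 0.77960.
Bound = exp(−0.77960) = 0.45859.

0.4586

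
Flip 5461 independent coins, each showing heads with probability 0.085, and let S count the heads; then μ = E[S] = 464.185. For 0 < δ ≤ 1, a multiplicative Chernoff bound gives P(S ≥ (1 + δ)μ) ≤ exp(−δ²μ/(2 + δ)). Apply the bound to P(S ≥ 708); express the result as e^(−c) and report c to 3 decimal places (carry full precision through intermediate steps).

Write 708 = (1 + δ)μ, so δ = 708/464.185 − 1 = 0.5252539…
Then the exponent is δ²μ/(2 + δ) = (708 − μ)² / (μ·(2 + δ)) = 50.713628.

50.714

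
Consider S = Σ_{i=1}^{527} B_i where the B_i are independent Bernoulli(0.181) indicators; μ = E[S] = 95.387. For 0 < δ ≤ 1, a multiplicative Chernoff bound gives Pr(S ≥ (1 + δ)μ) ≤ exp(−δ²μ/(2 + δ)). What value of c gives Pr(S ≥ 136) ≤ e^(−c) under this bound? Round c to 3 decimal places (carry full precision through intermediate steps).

Write 136 = (1 + δ)μ, so δ = 136/95.387 − 1 = 0.4257708…
Then the exponent is δ²μ/(2 + δ) = (136 − μ)² / (μ·(2 + δ)) = 7.128386.

7.128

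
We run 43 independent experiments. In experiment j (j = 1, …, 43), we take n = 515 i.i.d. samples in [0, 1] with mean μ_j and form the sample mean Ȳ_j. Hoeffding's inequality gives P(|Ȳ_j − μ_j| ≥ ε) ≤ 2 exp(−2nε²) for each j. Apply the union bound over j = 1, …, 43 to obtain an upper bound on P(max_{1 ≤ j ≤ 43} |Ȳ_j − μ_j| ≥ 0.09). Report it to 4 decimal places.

0.0205

Per-experiment Hoeffding bound: 2·exp(−2·515·0.09²) = 2·exp(−8.34300) = 0.00047611.
Union bound over 43 events: 43·0.00047611 = 0.02047.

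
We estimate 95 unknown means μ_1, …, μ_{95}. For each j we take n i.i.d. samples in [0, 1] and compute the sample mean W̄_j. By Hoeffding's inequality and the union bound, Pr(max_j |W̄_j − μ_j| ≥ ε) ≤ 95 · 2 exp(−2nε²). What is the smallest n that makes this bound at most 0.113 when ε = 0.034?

3213

Need 2·95·exp(−2nε²) ≤ 0.113, i.e. exp(−2nε²) ≤ 0.113/190.
So 2nε² ≥ ln(190/0.113) = 7.427392.
Hence n ≥ 7.427392/(2·0.034²) = 3212.540.
The smallest integer n is 3213.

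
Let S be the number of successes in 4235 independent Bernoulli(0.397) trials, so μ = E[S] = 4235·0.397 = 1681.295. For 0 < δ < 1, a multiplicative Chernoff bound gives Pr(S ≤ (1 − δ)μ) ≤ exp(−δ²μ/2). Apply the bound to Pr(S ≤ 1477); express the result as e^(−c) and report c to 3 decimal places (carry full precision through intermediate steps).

Write 1477 = (1 − δ)μ, so δ = 1 − 1477/1681.295 = 0.1215105…
Then the exponent is δ²μ/2 = (μ − 1477)²/(2μ) = 12.411994.

12.412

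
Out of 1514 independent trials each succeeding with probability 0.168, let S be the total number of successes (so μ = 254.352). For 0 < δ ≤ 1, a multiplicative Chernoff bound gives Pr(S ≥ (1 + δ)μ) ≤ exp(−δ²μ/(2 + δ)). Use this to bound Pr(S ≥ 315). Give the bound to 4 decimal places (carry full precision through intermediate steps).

Write 315 = (1 + δ)μ, so δ = 315/254.352 − 1 = 0.2384412…
Then the exponent is δ²μ/(2 + δ) = (315 − μ)² / (μ·(2 + δ)) = 6.460292.
Bound = exp(−6.460292) = 0.00156.

0.0016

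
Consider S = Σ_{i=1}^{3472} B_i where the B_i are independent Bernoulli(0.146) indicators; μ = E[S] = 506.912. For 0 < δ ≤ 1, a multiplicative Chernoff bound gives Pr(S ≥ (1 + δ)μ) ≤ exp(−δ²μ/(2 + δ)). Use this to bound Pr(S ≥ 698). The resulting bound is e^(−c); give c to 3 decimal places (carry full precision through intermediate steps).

30.305

Write 698 = (1 + δ)μ, so δ = 698/506.912 − 1 = 0.3769648…
Then the exponent is δ²μ/(2 + δ) = (698 − μ)² / (μ·(2 + δ)) = 30.304805.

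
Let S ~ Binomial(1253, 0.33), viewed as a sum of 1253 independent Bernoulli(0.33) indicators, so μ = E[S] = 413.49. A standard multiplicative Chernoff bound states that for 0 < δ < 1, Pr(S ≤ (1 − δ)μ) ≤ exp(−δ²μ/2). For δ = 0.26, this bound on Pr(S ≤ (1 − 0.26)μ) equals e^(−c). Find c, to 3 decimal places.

c = δ²μ/2 = 0.26²·413.49/2 = 13.9760.

13.976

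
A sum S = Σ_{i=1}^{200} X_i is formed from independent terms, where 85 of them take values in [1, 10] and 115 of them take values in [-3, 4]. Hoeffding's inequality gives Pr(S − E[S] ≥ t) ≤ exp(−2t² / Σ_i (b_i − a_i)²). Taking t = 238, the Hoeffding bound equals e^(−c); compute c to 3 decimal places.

9.049

Σ(b_i − a_i)² = 85·9² + 115·7² = 12520.
c = 2t² / 12520 = 2·238² / 12520 = 9.0486.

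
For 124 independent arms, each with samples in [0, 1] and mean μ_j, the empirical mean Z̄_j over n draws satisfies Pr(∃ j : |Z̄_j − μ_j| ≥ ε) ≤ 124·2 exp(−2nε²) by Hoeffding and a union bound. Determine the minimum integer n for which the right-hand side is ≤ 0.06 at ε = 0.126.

Need 2·124·exp(−2nε²) ≤ 0.06, i.e. exp(−2nε²) ≤ 0.06/248.
So 2nε² ≥ ln(248/0.06) = 8.326839.
Hence n ≥ 8.326839/(2·0.126²) = 262.246.
The smallest integer n is 263.

263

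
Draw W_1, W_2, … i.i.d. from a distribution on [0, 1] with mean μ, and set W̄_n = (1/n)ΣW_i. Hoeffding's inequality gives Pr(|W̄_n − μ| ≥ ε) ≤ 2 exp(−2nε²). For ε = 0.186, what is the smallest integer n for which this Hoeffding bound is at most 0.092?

Require 2·exp(−2nε²) ≤ 0.092, i.e. 2nε² ≥ ln(2/0.092) = 3.079114.
So n ≥ 3.079114 / (2·0.186²) = 44.501.
The smallest integer n is 45.

45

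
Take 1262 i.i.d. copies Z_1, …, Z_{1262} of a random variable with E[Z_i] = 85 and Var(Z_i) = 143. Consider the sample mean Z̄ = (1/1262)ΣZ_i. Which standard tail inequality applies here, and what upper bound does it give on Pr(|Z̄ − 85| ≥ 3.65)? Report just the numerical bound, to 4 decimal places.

0.0085

With mean and variance of each term known, Chebyshev's inequality bounds the deviation of the sum (or sample mean).
Var(Z̄) = Var(Z_i)/n = 143/1262 = 0.11331.
Chebyshev: Pr(|Z̄ − 85| ≥ 3.65) ≤ Var(Z̄)/(3.65)² = 143/(1262·3.65²) = 0.0085.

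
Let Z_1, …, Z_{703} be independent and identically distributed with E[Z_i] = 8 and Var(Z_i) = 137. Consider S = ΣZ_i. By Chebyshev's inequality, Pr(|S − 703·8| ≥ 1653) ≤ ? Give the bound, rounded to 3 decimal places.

0.035

Var(S) = n·Var(Z_i) = 703·137 = 96311.
Chebyshev: Pr(|S − 703·8| ≥ 1653) ≤ Var(S)/1653² = 96311/2732409 = 0.0352.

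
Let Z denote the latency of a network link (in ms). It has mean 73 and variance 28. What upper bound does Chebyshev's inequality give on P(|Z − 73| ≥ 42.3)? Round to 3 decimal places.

Chebyshev: P(|Z − μ| ≥ t) ≤ Var(Z)/t².
Bound = 28 / 1789.29 = 0.0156.

0.016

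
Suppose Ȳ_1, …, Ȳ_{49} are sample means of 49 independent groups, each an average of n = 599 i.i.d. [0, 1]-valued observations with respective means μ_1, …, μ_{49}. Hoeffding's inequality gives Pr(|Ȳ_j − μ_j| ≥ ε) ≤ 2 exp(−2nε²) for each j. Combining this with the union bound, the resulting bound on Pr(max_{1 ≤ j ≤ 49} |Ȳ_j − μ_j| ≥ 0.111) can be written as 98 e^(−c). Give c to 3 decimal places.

14.761

Union bound over the 49 events: Pr(max_{1 ≤ j ≤ 49} |Ȳ_j − μ_j| ≥ 0.111) ≤ 49·2·exp(−2nε²) = 98 exp(−2·599·0.111²).
So c = 2·599·0.111² = 14.7606.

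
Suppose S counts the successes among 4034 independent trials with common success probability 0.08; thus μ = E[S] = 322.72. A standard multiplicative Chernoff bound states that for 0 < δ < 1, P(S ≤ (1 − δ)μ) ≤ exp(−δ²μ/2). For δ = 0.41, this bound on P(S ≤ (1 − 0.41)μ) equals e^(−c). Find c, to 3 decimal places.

27.125

c = δ²μ/2 = 0.41²·322.72/2 = 27.1246.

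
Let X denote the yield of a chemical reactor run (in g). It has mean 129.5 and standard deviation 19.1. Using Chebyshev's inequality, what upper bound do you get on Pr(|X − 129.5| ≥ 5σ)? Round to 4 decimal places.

Chebyshev: Pr(|X − μ| ≥ t) ≤ Var(X)/t².
Var(X) = σ² = 19.1² = 364.81.
t = 5·19.1 = 95.5.
Bound = 364.81 / 9120.25 = 0.0400.

0.0400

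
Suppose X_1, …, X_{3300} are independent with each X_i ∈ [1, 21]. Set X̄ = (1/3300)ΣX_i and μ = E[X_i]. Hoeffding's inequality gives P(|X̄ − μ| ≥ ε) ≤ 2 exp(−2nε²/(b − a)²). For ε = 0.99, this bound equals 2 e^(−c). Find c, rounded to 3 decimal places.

c = 2nε²/(b − a)² = 2·3300·0.99² / 20² = 16.1716.

16.172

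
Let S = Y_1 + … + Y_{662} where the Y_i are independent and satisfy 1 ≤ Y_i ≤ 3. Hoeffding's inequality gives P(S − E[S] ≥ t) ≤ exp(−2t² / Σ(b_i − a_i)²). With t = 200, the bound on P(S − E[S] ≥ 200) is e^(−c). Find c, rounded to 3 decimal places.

Σ(b_i − a_i)² = 662·(2)² = 2648.
c = 2t²/2648 = 2·200²/2648 = 30.2115.

30.211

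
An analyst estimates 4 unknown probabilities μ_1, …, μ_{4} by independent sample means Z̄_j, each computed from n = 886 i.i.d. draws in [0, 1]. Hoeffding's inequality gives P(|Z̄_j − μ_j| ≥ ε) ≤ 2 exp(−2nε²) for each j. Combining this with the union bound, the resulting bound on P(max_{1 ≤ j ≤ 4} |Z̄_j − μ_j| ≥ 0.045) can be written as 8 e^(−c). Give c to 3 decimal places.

Union bound over the 4 events: P(max_{1 ≤ j ≤ 4} |Z̄_j − μ_j| ≥ 0.045) ≤ 4·2·exp(−2nε²) = 8 exp(−2·886·0.045²).
So c = 2·886·0.045² = 3.5883.

3.588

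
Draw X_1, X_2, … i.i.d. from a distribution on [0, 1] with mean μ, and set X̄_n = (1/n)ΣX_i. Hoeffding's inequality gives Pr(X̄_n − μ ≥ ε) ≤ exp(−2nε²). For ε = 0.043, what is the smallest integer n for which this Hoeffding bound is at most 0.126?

Require exp(−2nε²) ≤ 0.126, i.e. 2nε² ≥ ln(1/0.126) = 2.071473.
So n ≥ 2.071473 / (2·0.043²) = 560.160.
The smallest integer n is 561.

561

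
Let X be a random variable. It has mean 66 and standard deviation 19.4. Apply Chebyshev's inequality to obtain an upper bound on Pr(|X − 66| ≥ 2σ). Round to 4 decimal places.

Chebyshev: Pr(|X − μ| ≥ t) ≤ Var(X)/t².
Var(X) = σ² = 19.4² = 376.36.
t = 2·19.4 = 38.8.
Bound = 376.36 / 1505.44 = 0.2500.

0.2500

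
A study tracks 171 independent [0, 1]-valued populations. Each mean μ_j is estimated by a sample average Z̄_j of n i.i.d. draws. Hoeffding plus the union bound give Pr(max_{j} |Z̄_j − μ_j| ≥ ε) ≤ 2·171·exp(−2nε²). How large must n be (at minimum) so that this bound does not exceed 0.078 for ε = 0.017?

14509

Need 2·171·exp(−2nε²) ≤ 0.078, i.e. exp(−2nε²) ≤ 0.078/342.
So 2nε² ≥ ln(342/0.078) = 8.385857.
Hence n ≥ 8.385857/(2·0.017²) = 14508.403.
The smallest integer n is 14509.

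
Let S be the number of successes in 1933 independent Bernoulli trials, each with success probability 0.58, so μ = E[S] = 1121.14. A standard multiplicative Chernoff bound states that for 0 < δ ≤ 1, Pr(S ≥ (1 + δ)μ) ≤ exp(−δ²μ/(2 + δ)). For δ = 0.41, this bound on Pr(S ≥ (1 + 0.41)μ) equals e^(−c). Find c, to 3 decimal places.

c = δ²μ/(2 + δ) = 0.41²·1121.14/(2 + 0.41) = 78.2007.

78.201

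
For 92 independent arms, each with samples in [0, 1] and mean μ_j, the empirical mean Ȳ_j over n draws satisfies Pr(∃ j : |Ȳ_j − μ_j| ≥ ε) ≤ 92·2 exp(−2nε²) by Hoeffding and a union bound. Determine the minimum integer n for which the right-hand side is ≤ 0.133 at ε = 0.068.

Need 2·92·exp(−2nε²) ≤ 0.133, i.e. exp(−2nε²) ≤ 0.133/184.
So 2nε² ≥ ln(184/0.133) = 7.232342.
Hence n ≥ 7.232342/(2·0.068²) = 782.044.
The smallest integer n is 783.

783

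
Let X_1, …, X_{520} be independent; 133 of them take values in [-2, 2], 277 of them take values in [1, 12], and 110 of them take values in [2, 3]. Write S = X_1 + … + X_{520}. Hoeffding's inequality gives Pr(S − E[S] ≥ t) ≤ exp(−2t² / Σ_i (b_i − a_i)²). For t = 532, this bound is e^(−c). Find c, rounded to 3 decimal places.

15.831

Σ(b_i − a_i)² = 133·4² + 277·11² + 110·1² = 35755.
c = 2t² / 35755 = 2·532² / 35755 = 15.8313.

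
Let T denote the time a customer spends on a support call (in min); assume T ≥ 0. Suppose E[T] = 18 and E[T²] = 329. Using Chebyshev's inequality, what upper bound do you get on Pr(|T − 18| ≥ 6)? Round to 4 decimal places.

Var(T) = E[T²] − (E[T])² = 329 − 324 = 5.
Chebyshev's inequality: Pr(|T − μ| ≥ t) ≤ Var(T)/t² = 5/36 = 0.1389.

0.1389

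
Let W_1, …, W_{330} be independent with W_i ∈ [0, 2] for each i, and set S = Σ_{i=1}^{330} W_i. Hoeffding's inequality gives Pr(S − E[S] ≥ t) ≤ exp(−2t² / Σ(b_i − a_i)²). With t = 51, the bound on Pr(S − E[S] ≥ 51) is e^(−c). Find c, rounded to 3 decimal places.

3.941

Σ(b_i − a_i)² = 330·(2)² = 1320.
c = 2t²/1320 = 2·51²/1320 = 3.9409.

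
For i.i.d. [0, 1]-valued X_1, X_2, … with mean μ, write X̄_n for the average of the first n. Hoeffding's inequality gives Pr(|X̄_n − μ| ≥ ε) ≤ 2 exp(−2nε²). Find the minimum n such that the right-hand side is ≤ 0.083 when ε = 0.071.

316

Require 2·exp(−2nε²) ≤ 0.083, i.e. 2nε² ≥ ln(2/0.083) = 3.182062.
So n ≥ 3.182062 / (2·0.071²) = 315.618.
The smallest integer n is 316.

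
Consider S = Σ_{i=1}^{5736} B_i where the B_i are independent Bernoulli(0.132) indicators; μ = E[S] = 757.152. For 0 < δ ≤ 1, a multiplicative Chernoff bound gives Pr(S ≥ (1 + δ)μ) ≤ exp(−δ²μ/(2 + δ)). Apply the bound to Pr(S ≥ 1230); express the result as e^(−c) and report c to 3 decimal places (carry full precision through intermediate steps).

112.515

Write 1230 = (1 + δ)μ, so δ = 1230/757.152 − 1 = 0.6245087…
Then the exponent is δ²μ/(2 + δ) = (1230 − μ)² / (μ·(2 + δ)) = 112.515415.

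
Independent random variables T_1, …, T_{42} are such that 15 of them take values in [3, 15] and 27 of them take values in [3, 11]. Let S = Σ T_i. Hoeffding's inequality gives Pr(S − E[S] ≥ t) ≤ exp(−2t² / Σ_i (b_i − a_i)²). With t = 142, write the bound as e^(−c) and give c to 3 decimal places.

10.372

Σ(b_i − a_i)² = 15·12² + 27·8² = 3888.
c = 2t² / 3888 = 2·142² / 3888 = 10.3724.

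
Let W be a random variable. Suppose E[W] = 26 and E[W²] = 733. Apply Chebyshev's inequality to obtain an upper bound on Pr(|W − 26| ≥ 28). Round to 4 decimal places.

Var(W) = E[W²] − (E[W])² = 733 − 676 = 57.
Chebyshev's inequality: Pr(|W − μ| ≥ t) ≤ Var(W)/t² = 57/784 = 0.0727.

0.0727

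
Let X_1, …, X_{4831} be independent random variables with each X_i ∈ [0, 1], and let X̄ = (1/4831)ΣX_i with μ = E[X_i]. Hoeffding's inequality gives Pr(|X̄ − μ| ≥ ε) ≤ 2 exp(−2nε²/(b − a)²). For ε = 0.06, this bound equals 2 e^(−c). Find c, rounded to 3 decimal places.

34.783

c = 2nε²/(b − a)² = 2·4831·0.06² / 1² = 34.7832.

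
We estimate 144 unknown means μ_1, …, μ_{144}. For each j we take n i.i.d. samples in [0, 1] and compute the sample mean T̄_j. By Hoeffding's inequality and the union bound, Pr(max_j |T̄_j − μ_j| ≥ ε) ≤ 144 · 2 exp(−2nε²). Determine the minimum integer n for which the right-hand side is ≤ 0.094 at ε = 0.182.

Need 2·144·exp(−2nε²) ≤ 0.094, i.e. exp(−2nε²) ≤ 0.094/288.
So 2nε² ≥ ln(288/0.094) = 8.027421.
Hence n ≥ 8.027421/(2·0.182²) = 121.172.
The smallest integer n is 122.

122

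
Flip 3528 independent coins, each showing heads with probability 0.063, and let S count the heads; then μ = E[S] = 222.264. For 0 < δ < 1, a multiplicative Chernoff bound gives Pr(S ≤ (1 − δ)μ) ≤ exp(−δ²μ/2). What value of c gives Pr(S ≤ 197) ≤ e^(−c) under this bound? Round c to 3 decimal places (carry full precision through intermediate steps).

1.436

Write 197 = (1 − δ)μ, so δ = 1 − 197/222.264 = 0.1136666…
Then the exponent is δ²μ/2 = (μ − 197)²/(2μ) = 1.435837.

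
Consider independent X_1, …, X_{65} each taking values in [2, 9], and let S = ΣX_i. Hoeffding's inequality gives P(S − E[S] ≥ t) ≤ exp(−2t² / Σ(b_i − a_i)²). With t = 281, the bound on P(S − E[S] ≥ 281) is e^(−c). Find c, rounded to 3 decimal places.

Σ(b_i − a_i)² = 65·(7)² = 3185.
c = 2t²/3185 = 2·281²/3185 = 49.5830.

49.583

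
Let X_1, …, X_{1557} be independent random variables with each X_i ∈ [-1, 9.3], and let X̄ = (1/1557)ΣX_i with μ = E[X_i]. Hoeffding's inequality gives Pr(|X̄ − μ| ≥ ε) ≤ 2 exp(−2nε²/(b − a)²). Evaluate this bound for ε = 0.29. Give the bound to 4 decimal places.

Exponent: 2nε²/(b − a)² = 2·1557·0.29² / 10.3² = 2.46854.
Bound = 2·exp(−2.46854) = 0.16942.

0.1694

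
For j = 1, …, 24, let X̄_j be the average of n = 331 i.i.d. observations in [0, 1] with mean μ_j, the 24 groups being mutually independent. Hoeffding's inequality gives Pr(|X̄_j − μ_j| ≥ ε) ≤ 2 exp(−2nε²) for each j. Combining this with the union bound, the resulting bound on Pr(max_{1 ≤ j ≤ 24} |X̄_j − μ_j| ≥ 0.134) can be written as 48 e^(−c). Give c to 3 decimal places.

Union bound over the 24 events: Pr(max_{1 ≤ j ≤ 24} |X̄_j − μ_j| ≥ 0.134) ≤ 24·2·exp(−2nε²) = 48 exp(−2·331·0.134²).
So c = 2·331·0.134² = 11.8869.

11.887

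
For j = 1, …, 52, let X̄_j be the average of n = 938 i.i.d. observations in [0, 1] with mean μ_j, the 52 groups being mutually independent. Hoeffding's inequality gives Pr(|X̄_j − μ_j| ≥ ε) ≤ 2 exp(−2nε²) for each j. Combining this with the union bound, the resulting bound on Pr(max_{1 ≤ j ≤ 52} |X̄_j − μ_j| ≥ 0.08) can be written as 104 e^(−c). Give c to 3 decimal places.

Union bound over the 52 events: Pr(max_{1 ≤ j ≤ 52} |X̄_j − μ_j| ≥ 0.08) ≤ 52·2·exp(−2nε²) = 104 exp(−2·938·0.08²).
So c = 2·938·0.08² = 12.0064.

12.006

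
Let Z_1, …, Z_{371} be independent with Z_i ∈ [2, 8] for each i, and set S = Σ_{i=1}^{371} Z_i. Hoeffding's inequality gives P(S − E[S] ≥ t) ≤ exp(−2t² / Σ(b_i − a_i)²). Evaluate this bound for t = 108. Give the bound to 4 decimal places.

0.1744

Σ(b_i − a_i)² = 371·(6)² = 13356.
Exponent = 2·108²/13356 = 1.7466.
Bound = exp(−1.7466) = 0.17436.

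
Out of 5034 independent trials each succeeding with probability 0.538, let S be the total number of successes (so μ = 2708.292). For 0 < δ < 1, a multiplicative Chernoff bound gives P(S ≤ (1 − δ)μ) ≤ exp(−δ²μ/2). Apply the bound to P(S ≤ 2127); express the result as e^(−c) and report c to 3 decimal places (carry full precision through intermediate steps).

62.383

Write 2127 = (1 − δ)μ, so δ = 1 − 2127/2708.292 = 0.2146342…
Then the exponent is δ²μ/2 = (μ − 2127)²/(2μ) = 62.382562.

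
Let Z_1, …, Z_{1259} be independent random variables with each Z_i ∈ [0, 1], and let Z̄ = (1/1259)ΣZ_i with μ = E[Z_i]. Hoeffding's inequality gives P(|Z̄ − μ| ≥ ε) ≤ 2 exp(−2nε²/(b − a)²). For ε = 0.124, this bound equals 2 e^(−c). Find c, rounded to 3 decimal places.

c = 2nε²/(b − a)² = 2·1259·0.124² / 1² = 38.7168.

38.717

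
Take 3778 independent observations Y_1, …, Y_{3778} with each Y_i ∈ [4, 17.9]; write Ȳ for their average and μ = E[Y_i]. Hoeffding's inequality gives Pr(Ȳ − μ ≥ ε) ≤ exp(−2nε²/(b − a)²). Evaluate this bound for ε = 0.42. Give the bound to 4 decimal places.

Exponent: 2nε²/(b − a)² = 2·3778·0.42² / 13.9² = 6.89860.
Bound = exp(−6.89860) = 0.00101.

0.0010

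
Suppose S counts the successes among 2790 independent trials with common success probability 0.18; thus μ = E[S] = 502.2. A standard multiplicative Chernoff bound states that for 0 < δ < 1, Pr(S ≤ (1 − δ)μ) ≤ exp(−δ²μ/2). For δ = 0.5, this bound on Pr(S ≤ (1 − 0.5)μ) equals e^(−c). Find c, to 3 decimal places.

62.775

c = δ²μ/2 = 0.5²·502.2/2 = 62.7750.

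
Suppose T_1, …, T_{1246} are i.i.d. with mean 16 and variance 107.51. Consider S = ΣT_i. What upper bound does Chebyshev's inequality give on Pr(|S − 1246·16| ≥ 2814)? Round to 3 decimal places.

Var(S) = n·Var(T_i) = 1246·107.51 = 133957.46.
Chebyshev: Pr(|S − 1246·16| ≥ 2814) ≤ Var(S)/2814² = 133957.46/7918596 = 0.0169.

0.017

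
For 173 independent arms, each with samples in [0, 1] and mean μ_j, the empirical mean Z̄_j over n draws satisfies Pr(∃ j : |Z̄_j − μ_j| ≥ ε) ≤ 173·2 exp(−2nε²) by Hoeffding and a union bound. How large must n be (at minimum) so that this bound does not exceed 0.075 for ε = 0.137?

Need 2·173·exp(−2nε²) ≤ 0.075, i.e. exp(−2nε²) ≤ 0.075/346.
So 2nε² ≥ ln(346/0.075) = 8.436706.
Hence n ≥ 8.436706/(2·0.137²) = 224.751.
The smallest integer n is 225.

225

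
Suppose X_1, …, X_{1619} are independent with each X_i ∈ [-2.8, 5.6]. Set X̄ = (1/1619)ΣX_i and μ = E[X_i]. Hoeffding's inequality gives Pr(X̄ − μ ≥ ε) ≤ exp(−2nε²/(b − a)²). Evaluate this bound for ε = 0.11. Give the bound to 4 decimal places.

0.5739

Exponent: 2nε²/(b − a)² = 2·1619·0.11² / 8.4² = 0.55527.
Bound = exp(−0.55527) = 0.57392.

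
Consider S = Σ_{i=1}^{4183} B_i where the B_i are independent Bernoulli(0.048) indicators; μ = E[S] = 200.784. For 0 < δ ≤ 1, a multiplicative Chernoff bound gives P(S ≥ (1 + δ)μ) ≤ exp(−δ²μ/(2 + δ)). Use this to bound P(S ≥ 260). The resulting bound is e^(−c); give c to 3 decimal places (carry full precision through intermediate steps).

Write 260 = (1 + δ)μ, so δ = 260/200.784 − 1 = 0.2949239…
Then the exponent is δ²μ/(2 + δ) = (260 − μ)² / (μ·(2 + δ)) = 7.609931.

7.610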